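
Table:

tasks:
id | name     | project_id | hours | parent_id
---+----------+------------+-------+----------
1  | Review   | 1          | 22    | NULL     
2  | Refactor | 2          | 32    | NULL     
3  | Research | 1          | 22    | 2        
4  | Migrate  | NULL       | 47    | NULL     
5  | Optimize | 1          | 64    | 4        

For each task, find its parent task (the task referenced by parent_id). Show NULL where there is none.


This is a self-join: tasks is joined to a second copy of itself, matching each row's parent_id to another row's id. Use LEFT JOIN so rows with parent_id=NULL are kept.
  - task 1 (Review): parent_id=NULL -> NULL
  - task 2 (Refactor): parent_id=NULL -> NULL
  - task 3 (Research): parent_id=2 -> Refactor
  - task 4 (Migrate): parent_id=NULL -> NULL
  - task 5 (Optimize): parent_id=4 -> Migrate

SQL:
SELECT a.name AS item, b.name AS parent
FROM tasks a
LEFT JOIN tasks b ON a.parent_id = b.id

Result:
item     | parent  
---------+---------
Review   | NULL    
Refactor | NULL    
Research | Refactor
Migrate  | NULL    
Optimize | Migrate 


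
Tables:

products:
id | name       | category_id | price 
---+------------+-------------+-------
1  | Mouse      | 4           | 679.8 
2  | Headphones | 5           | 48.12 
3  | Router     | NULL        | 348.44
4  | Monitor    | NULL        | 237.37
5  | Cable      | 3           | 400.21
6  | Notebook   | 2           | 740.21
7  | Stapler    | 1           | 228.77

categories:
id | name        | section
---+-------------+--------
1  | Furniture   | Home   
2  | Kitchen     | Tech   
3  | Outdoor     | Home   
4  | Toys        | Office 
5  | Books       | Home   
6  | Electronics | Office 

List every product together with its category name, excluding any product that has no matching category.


INNER JOIN keeps only products rows whose category_id matches an id in categories. Walk through each product:
  - product 1 (Mouse): category_id=4 -> matches Toys
  - product 2 (Headphones): category_id=5 -> matches Books
  - product 3 (Router): category_id=NULL, no match -> dropped
  - product 4 (Monitor): category_id=NULL, no match -> dropped
  - product 5 (Cable): category_id=3 -> matches Outdoor
  - product 6 (Notebook): category_id=2 -> matches Kitchen
  - product 7 (Stapler): category_id=1 -> matches Furniture
So 2 of 7 rows are dropped.

SQL:
SELECT a.name, b.name AS category
FROM products a
INNER JOIN categories b ON a.category_id = b.id

Result:
name       | category 
-----------+----------
Mouse      | Toys     
Headphones | Books    
Cable      | Outdoor  
Notebook   | Kitchen  
Stapler    | Furniture


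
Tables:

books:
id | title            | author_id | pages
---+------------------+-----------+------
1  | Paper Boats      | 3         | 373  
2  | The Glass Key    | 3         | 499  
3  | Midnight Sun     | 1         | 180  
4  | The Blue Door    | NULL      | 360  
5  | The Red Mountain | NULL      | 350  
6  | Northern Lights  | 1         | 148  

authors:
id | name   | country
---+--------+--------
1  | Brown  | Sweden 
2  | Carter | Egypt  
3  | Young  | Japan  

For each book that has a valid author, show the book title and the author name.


INNER JOIN keeps only books rows whose author_id matches an id in authors. Walk through each book:
  - book 1 (Paper Boats): author_id=3 -> matches Young
  - book 2 (The Glass Key): author_id=3 -> matches Young
  - book 3 (Midnight Sun): author_id=1 -> matches Brown
  - book 4 (The Blue Door): author_id=NULL, no match -> dropped
  - book 5 (The Red Mountain): author_id=NULL, no match -> dropped
  - book 6 (Northern Lights): author_id=1 -> matches Brown
So 2 of 6 rows are dropped.

SQL:
SELECT a.title, b.name AS author
FROM books a
INNER JOIN authors b ON a.author_id = b.id

Result:
title           | author
----------------+-------
Paper Boats     | Young 
The Glass Key   | Young 
Midnight Sun    | Brown 
Northern Lights | Brown 


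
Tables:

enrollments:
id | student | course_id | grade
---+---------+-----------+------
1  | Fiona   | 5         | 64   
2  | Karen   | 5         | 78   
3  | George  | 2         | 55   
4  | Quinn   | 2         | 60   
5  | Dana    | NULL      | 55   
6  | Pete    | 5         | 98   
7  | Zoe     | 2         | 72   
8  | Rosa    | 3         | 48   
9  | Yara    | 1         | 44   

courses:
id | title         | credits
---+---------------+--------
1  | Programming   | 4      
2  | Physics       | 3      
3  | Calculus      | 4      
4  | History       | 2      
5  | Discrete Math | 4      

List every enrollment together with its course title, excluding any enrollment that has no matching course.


INNER JOIN keeps only enrollments rows whose course_id matches an id in courses. Walk through each enrollment:
  - enrollment 1 (Fiona): course_id=5 -> matches Discrete Math
  - enrollment 2 (Karen): course_id=5 -> matches Discrete Math
  - enrollment 3 (George): course_id=2 -> matches Physics
  - enrollment 4 (Quinn): course_id=2 -> matches Physics
  - enrollment 5 (Dana): course_id=NULL, no match -> dropped
  - enrollment 6 (Pete): course_id=5 -> matches Discrete Math
  - enrollment 7 (Zoe): course_id=2 -> matches Physics
  - enrollment 8 (Rosa): course_id=3 -> matches Calculus
  - enrollment 9 (Yara): course_id=1 -> matches Programming
So 1 of 9 rows is dropped.

SQL:
SELECT a.student, b.title AS course
FROM enrollments a
INNER JOIN courses b ON a.course_id = b.id

Result:
student | course       
--------+--------------
Fiona   | Discrete Math
Karen   | Discrete Math
George  | Physics      
Quinn   | Physics      
Pete    | Discrete Math
Zoe     | Physics      
Rosa    | Calculus     
Yara    | Programming  


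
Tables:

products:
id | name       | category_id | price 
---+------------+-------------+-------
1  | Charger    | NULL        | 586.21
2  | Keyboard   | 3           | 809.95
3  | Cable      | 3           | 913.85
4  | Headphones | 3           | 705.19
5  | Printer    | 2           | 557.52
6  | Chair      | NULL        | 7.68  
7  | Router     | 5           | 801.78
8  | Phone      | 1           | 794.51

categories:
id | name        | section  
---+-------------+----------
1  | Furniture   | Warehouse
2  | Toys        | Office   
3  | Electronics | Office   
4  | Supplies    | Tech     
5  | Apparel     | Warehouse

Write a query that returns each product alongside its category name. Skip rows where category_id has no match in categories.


INNER JOIN keeps only products rows whose category_id matches an id in categories. Walk through each product:
  - product 1 (Charger): category_id=NULL, no match -> dropped
  - product 2 (Keyboard): category_id=3 -> matches Electronics
  - product 3 (Cable): category_id=3 -> matches Electronics
  - product 4 (Headphones): category_id=3 -> matches Electronics
  - product 5 (Printer): category_id=2 -> matches Toys
  - product 6 (Chair): category_id=NULL, no match -> dropped
  - product 7 (Router): category_id=5 -> matches Apparel
  - product 8 (Phone): category_id=1 -> matches Furniture
So 2 of 8 rows are dropped.

SQL:
SELECT a.name, b.name AS category
FROM products a
INNER JOIN categories b ON a.category_id = b.id

Result:
name       | category   
-----------+------------
Keyboard   | Electronics
Cable      | Electronics
Headphones | Electronics
Printer    | Toys       
Router     | Apparel    
Phone      | Furniture  


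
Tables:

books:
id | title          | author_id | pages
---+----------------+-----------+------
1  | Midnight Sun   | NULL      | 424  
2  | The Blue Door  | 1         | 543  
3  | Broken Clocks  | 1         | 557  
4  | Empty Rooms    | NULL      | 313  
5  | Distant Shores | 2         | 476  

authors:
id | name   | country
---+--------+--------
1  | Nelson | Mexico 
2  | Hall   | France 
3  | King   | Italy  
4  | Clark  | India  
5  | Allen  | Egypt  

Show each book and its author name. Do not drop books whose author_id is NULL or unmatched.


LEFT JOIN keeps every row from books (the left table); where author_id has no match in authors, the author columns become NULL. Walk through each book:
  - book 1 (Midnight Sun): author_id=NULL, no match -> kept with NULL
  - book 2 (The Blue Door): author_id=1 -> matches Nelson
  - book 3 (Broken Clocks): author_id=1 -> matches Nelson
  - book 4 (Empty Rooms): author_id=NULL, no match -> kept with NULL
  - book 5 (Distant Shores): author_id=2 -> matches Hall
All 5 rows appear; 2 have NULL author.

SQL:
SELECT a.title, b.name AS author
FROM books a
LEFT JOIN authors b ON a.author_id = b.id

Result:
title          | author
---------------+-------
Midnight Sun   | NULL  
The Blue Door  | Nelson
Broken Clocks  | Nelson
Empty Rooms    | NULL  
Distant Shores | Hall  


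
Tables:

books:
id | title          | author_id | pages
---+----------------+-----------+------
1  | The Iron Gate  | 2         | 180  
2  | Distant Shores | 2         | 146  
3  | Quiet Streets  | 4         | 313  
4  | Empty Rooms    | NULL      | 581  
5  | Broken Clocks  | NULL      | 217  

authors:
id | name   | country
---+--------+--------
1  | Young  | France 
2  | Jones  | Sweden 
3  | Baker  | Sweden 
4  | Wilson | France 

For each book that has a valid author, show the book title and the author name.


INNER JOIN keeps only books rows whose author_id matches an id in authors. Walk through each book:
  - book 1 (The Iron Gate): author_id=2 -> matches Jones
  - book 2 (Distant Shores): author_id=2 -> matches Jones
  - book 3 (Quiet Streets): author_id=4 -> matches Wilson
  - book 4 (Empty Rooms): author_id=NULL, no match -> dropped
  - book 5 (Broken Clocks): author_id=NULL, no match -> dropped
So 2 of 5 rows are dropped.

SQL:
SELECT a.title, b.name AS author
FROM books a
INNER JOIN authors b ON a.author_id = b.id

Result:
title          | author
---------------+-------
The Iron Gate  | Jones 
Distant Shores | Jones 
Quiet Streets  | Wilson


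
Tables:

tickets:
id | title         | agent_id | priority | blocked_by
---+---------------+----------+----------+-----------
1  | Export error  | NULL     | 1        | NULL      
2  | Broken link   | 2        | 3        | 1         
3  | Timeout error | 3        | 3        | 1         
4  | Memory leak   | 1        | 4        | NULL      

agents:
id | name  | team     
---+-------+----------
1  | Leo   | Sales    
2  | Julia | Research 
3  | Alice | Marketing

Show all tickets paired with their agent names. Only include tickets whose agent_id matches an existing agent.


INNER JOIN keeps only tickets rows whose agent_id matches an id in agents. Walk through each ticket:
  - ticket 1 (Export error): agent_id=NULL, no match -> dropped
  - ticket 2 (Broken link): agent_id=2 -> matches Julia
  - ticket 3 (Timeout error): agent_id=3 -> matches Alice
  - ticket 4 (Memory leak): agent_id=1 -> matches Leo
So 1 of 4 rows is dropped.

SQL:
SELECT a.title, b.name AS agent
FROM tickets a
INNER JOIN agents b ON a.agent_id = b.id

Result:
title         | agent
--------------+------
Broken link   | Julia
Timeout error | Alice
Memory leak   | Leo  


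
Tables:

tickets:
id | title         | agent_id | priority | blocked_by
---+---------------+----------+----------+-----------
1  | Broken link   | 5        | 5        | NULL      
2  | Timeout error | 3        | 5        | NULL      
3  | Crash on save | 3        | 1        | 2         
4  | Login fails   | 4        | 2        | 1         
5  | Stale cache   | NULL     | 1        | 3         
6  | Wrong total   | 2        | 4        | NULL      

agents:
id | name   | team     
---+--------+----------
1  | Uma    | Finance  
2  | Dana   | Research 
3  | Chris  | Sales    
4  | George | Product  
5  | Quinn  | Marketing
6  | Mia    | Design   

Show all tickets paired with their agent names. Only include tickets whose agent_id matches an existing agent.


INNER JOIN keeps only tickets rows whose agent_id matches an id in agents. Walk through each ticket:
  - ticket 1 (Broken link): agent_id=5 -> matches Quinn
  - ticket 2 (Timeout error): agent_id=3 -> matches Chris
  - ticket 3 (Crash on save): agent_id=3 -> matches Chris
  - ticket 4 (Login fails): agent_id=4 -> matches George
  - ticket 5 (Stale cache): agent_id=NULL, no match -> dropped
  - ticket 6 (Wrong total): agent_id=2 -> matches Dana
So 1 of 6 rows is dropped.

SQL:
SELECT a.title, b.name AS agent
FROM tickets a
INNER JOIN agents b ON a.agent_id = b.id

Result:
title         | agent 
--------------+-------
Broken link   | Quinn 
Timeout error | Chris 
Crash on save | Chris 
Login fails   | George
Wrong total   | Dana  


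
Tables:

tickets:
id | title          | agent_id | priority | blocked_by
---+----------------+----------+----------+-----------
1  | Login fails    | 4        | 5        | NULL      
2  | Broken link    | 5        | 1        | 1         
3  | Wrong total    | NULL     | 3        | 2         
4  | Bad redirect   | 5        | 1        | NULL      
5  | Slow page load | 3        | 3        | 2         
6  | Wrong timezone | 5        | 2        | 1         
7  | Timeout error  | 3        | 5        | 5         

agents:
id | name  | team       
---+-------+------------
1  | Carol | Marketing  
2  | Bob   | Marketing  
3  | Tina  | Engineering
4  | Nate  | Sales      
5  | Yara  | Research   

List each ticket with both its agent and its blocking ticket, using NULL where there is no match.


Two LEFT JOINs from the same base table tickets: one to agents via agent_id, one to tickets itself via blocked_by. Both are LEFT so every ticket is preserved.
Match against agents:
  - ticket 1 (Login fails): agent_id=4 -> matches Nate
  - ticket 2 (Broken link): agent_id=5 -> matches Yara
  - ticket 3 (Wrong total): agent_id=NULL, no match -> kept with NULL
  - ticket 4 (Bad redirect): agent_id=5 -> matches Yara
  - ticket 5 (Slow page load): agent_id=3 -> matches Tina
  - ticket 6 (Wrong timezone): agent_id=5 -> matches Yara
  - ticket 7 (Timeout error): agent_id=3 -> matches Tina
Match against tickets (self):
  - ticket 1 (Login fails): blocked_by=NULL -> NULL
  - ticket 2 (Broken link): blocked_by=1 -> Login fails
  - ticket 3 (Wrong total): blocked_by=2 -> Broken link
  - ticket 4 (Bad redirect): blocked_by=NULL -> NULL
  - ticket 5 (Slow page load): blocked_by=2 -> Broken link
  - ticket 6 (Wrong timezone): blocked_by=1 -> Login fails
  - ticket 7 (Timeout error): blocked_by=5 -> Slow page load

SQL:
SELECT a.title, b.name AS agent, c.title AS blocked_by
FROM tickets a
LEFT JOIN agents b ON a.agent_id = b.id
LEFT JOIN tickets c ON a.blocked_by = c.id

Result:
title          | agent | blocked_by    
---------------+-------+---------------
Login fails    | Nate  | NULL          
Broken link    | Yara  | Login fails   
Wrong total    | NULL  | Broken link   
Bad redirect   | Yara  | NULL          
Slow page load | Tina  | Broken link   
Wrong timezone | Yara  | Login fails   
Timeout error  | Tina  | Slow page load


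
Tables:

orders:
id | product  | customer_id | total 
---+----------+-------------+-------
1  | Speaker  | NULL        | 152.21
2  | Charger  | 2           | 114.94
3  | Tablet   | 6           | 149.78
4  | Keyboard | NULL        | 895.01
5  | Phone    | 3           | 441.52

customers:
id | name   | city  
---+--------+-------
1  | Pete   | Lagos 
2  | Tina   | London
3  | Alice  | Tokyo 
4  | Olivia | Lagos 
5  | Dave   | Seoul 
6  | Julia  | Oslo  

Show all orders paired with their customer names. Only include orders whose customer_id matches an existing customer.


INNER JOIN keeps only orders rows whose customer_id matches an id in customers. Walk through each order:
  - order 1 (Speaker): customer_id=NULL, no match -> dropped
  - order 2 (Charger): customer_id=2 -> matches Tina
  - order 3 (Tablet): customer_id=6 -> matches Julia
  - order 4 (Keyboard): customer_id=NULL, no match -> dropped
  - order 5 (Phone): customer_id=3 -> matches Alice
So 2 of 5 rows are dropped.

SQL:
SELECT a.product, b.name AS customer
FROM orders a
INNER JOIN customers b ON a.customer_id = b.id

Result:
product | customer
--------+---------
Charger | Tina    
Tablet  | Julia   
Phone   | Alice   


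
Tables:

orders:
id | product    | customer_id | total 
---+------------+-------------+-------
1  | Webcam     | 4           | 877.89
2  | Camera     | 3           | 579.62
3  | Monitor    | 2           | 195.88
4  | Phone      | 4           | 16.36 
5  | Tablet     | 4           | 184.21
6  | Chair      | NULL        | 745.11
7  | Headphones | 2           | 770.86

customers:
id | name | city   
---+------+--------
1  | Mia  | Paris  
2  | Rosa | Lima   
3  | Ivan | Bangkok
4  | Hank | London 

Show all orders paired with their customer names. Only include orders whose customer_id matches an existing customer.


INNER JOIN keeps only orders rows whose customer_id matches an id in customers. Walk through each order:
  - order 1 (Webcam): customer_id=4 -> matches Hank
  - order 2 (Camera): customer_id=3 -> matches Ivan
  - order 3 (Monitor): customer_id=2 -> matches Rosa
  - order 4 (Phone): customer_id=4 -> matches Hank
  - order 5 (Tablet): customer_id=4 -> matches Hank
  - order 6 (Chair): customer_id=NULL, no match -> dropped
  - order 7 (Headphones): customer_id=2 -> matches Rosa
So 1 of 7 rows is dropped.

SQL:
SELECT a.product, b.name AS customer
FROM orders a
INNER JOIN customers b ON a.customer_id = b.id

Result:
product    | customer
-----------+---------
Webcam     | Hank    
Camera     | Ivan    
Monitor    | Rosa    
Phone      | Hank    
Tablet     | Hank    
Headphones | Rosa    


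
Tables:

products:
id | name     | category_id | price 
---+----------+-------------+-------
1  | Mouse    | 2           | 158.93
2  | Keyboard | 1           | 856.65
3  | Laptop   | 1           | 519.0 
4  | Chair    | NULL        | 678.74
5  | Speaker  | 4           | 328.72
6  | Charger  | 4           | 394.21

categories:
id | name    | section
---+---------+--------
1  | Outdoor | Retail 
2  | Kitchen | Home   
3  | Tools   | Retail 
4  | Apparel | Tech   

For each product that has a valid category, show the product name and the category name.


INNER JOIN keeps only products rows whose category_id matches an id in categories. Walk through each product:
  - product 1 (Mouse): category_id=2 -> matches Kitchen
  - product 2 (Keyboard): category_id=1 -> matches Outdoor
  - product 3 (Laptop): category_id=1 -> matches Outdoor
  - product 4 (Chair): category_id=NULL, no match -> dropped
  - product 5 (Speaker): category_id=4 -> matches Apparel
  - product 6 (Charger): category_id=4 -> matches Apparel
So 1 of 6 rows is dropped.

SQL:
SELECT a.name, b.name AS category
FROM products a
INNER JOIN categories b ON a.category_id = b.id

Result:
name     | category
---------+---------
Mouse    | Kitchen 
Keyboard | Outdoor 
Laptop   | Outdoor 
Speaker  | Apparel 
Charger  | Apparel 


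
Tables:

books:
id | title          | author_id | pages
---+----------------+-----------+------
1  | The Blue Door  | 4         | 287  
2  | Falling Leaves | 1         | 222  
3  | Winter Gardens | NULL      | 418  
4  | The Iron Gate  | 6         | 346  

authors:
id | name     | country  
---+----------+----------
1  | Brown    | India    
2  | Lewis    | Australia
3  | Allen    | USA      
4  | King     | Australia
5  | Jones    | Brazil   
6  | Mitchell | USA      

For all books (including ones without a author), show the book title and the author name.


LEFT JOIN keeps every row from books (the left table); where author_id has no match in authors, the author columns become NULL. Walk through each book:
  - book 1 (The Blue Door): author_id=4 -> matches King
  - book 2 (Falling Leaves): author_id=1 -> matches Brown
  - book 3 (Winter Gardens): author_id=NULL, no match -> kept with NULL
  - book 4 (The Iron Gate): author_id=6 -> matches Mitchell
All 4 rows appear; 1 has NULL author.

SQL:
SELECT a.title, b.name AS author
FROM books a
LEFT JOIN authors b ON a.author_id = b.id

Result:
title          | author  
---------------+---------
The Blue Door  | King    
Falling Leaves | Brown   
Winter Gardens | NULL    
The Iron Gate  | Mitchell


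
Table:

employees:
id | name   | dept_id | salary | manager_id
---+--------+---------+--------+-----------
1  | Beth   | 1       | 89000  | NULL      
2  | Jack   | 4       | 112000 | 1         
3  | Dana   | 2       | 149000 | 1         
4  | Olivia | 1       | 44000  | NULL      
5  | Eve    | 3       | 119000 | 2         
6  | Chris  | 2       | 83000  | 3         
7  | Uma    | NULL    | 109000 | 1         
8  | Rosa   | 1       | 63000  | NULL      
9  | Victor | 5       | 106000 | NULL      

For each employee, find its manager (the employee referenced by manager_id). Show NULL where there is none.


This is a self-join: employees is joined to a second copy of itself, matching each row's manager_id to another row's id. Use LEFT JOIN so rows with manager_id=NULL are kept.
  - employee 1 (Beth): manager_id=NULL -> NULL
  - employee 2 (Jack): manager_id=1 -> Beth
  - employee 3 (Dana): manager_id=1 -> Beth
  - employee 4 (Olivia): manager_id=NULL -> NULL
  - employee 5 (Eve): manager_id=2 -> Jack
  - employee 6 (Chris): manager_id=3 -> Dana
  - employee 7 (Uma): manager_id=1 -> Beth
  - employee 8 (Rosa): manager_id=NULL -> NULL
  - employee 9 (Victor): manager_id=NULL -> NULL

SQL:
SELECT a.name AS item, b.name AS manager
FROM employees a
LEFT JOIN employees b ON a.manager_id = b.id

Result:
item   | manager
-------+--------
Beth   | NULL   
Jack   | Beth   
Dana   | Beth   
Olivia | NULL   
Eve    | Jack   
Chris  | Dana   
Uma    | Beth   
Rosa   | NULL   
Victor | NULL   


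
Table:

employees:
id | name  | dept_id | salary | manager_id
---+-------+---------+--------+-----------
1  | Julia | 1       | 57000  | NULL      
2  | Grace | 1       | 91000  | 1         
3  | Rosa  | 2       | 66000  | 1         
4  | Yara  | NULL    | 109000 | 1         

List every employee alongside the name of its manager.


This is a self-join: employees is joined to a second copy of itself, matching each row's manager_id to another row's id. Use LEFT JOIN so rows with manager_id=NULL are kept.
  - employee 1 (Julia): manager_id=NULL -> NULL
  - employee 2 (Grace): manager_id=1 -> Julia
  - employee 3 (Rosa): manager_id=1 -> Julia
  - employee 4 (Yara): manager_id=1 -> Julia

SQL:
SELECT a.name AS item, b.name AS manager
FROM employees a
LEFT JOIN employees b ON a.manager_id = b.id

Result:
item  | manager
------+--------
Julia | NULL   
Grace | Julia  
Rosa  | Julia  
Yara  | Julia  


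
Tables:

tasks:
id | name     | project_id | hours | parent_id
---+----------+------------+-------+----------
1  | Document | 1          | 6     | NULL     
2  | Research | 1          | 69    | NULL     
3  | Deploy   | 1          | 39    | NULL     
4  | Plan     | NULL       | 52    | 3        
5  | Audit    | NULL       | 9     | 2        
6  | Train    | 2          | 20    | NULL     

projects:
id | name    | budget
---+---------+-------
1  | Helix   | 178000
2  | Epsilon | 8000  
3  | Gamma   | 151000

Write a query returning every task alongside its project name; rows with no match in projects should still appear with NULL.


LEFT JOIN keeps every row from tasks (the left table); where project_id has no match in projects, the project columns become NULL. Walk through each task:
  - task 1 (Document): project_id=1 -> matches Helix
  - task 2 (Research): project_id=1 -> matches Helix
  - task 3 (Deploy): project_id=1 -> matches Helix
  - task 4 (Plan): project_id=NULL, no match -> kept with NULL
  - task 5 (Audit): project_id=NULL, no match -> kept with NULL
  - task 6 (Train): project_id=2 -> matches Epsilon
All 6 rows appear; 2 have NULL project.

SQL:
SELECT a.name, b.name AS project
FROM tasks a
LEFT JOIN projects b ON a.project_id = b.id

Result:
name     | project
---------+--------
Document | Helix  
Research | Helix  
Deploy   | Helix  
Plan     | NULL   
Audit    | NULL   
Train    | Epsilon


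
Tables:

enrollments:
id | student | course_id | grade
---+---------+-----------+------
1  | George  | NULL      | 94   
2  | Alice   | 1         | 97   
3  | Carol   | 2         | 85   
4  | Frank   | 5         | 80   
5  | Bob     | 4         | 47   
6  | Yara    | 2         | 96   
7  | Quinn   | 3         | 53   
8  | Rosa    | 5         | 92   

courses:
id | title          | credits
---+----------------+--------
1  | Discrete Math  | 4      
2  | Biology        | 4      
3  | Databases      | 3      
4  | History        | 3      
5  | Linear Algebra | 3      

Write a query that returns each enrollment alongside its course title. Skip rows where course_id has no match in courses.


INNER JOIN keeps only enrollments rows whose course_id matches an id in courses. Walk through each enrollment:
  - enrollment 1 (George): course_id=NULL, no match -> dropped
  - enrollment 2 (Alice): course_id=1 -> matches Discrete Math
  - enrollment 3 (Carol): course_id=2 -> matches Biology
  - enrollment 4 (Frank): course_id=5 -> matches Linear Algebra
  - enrollment 5 (Bob): course_id=4 -> matches History
  - enrollment 6 (Yara): course_id=2 -> matches Biology
  - enrollment 7 (Quinn): course_id=3 -> matches Databases
  - enrollment 8 (Rosa): course_id=5 -> matches Linear Algebra
So 1 of 8 rows is dropped.

SQL:
SELECT a.student, b.title AS course
FROM enrollments a
INNER JOIN courses b ON a.course_id = b.id

Result:
student | course        
--------+---------------
Alice   | Discrete Math 
Carol   | Biology       
Frank   | Linear Algebra
Bob     | History       
Yara    | Biology       
Quinn   | Databases     
Rosa    | Linear Algebra


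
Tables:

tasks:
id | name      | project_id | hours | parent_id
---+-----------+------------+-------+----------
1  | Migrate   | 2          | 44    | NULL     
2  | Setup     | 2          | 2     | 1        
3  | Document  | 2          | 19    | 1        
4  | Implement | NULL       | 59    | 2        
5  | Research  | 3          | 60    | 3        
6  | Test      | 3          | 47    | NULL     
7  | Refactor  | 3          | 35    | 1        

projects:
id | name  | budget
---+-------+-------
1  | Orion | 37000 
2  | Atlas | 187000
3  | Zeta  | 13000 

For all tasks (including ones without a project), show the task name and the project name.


LEFT JOIN keeps every row from tasks (the left table); where project_id has no match in projects, the project columns become NULL. Walk through each task:
  - task 1 (Migrate): project_id=2 -> matches Atlas
  - task 2 (Setup): project_id=2 -> matches Atlas
  - task 3 (Document): project_id=2 -> matches Atlas
  - task 4 (Implement): project_id=NULL, no match -> kept with NULL
  - task 5 (Research): project_id=3 -> matches Zeta
  - task 6 (Test): project_id=3 -> matches Zeta
  - task 7 (Refactor): project_id=3 -> matches Zeta
All 7 rows appear; 1 has NULL project.

SQL:
SELECT a.name, b.name AS project
FROM tasks a
LEFT JOIN projects b ON a.project_id = b.id

Result:
name      | project
----------+--------
Migrate   | Atlas  
Setup     | Atlas  
Document  | Atlas  
Implement | NULL   
Research  | Zeta   
Test      | Zeta   
Refactor  | Zeta   


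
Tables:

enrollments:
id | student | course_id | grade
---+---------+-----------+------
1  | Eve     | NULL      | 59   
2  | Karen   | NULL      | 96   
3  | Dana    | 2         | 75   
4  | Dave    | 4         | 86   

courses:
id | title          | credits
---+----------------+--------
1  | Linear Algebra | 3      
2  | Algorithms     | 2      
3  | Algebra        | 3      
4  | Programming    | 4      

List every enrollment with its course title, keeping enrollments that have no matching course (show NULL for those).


LEFT JOIN keeps every row from enrollments (the left table); where course_id has no match in courses, the course columns become NULL. Walk through each enrollment:
  - enrollment 1 (Eve): course_id=NULL, no match -> kept with NULL
  - enrollment 2 (Karen): course_id=NULL, no match -> kept with NULL
  - enrollment 3 (Dana): course_id=2 -> matches Algorithms
  - enrollment 4 (Dave): course_id=4 -> matches Programming
All 4 rows appear; 2 have NULL course.

SQL:
SELECT a.student, b.title AS course
FROM enrollments a
LEFT JOIN courses b ON a.course_id = b.id

Result:
student | course     
--------+------------
Eve     | NULL       
Karen   | NULL       
Dana    | Algorithms 
Dave    | Programming


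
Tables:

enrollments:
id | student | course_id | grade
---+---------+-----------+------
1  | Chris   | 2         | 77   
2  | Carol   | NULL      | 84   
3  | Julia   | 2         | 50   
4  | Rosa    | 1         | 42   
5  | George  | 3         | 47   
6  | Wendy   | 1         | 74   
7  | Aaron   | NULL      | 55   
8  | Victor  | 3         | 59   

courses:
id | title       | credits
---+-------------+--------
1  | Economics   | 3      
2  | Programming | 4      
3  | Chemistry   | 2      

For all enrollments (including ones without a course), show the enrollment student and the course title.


LEFT JOIN keeps every row from enrollments (the left table); where course_id has no match in courses, the course columns become NULL. Walk through each enrollment:
  - enrollment 1 (Chris): course_id=2 -> matches Programming
  - enrollment 2 (Carol): course_id=NULL, no match -> kept with NULL
  - enrollment 3 (Julia): course_id=2 -> matches Programming
  - enrollment 4 (Rosa): course_id=1 -> matches Economics
  - enrollment 5 (George): course_id=3 -> matches Chemistry
  - enrollment 6 (Wendy): course_id=1 -> matches Economics
  - enrollment 7 (Aaron): course_id=NULL, no match -> kept with NULL
  - enrollment 8 (Victor): course_id=3 -> matches Chemistry
All 8 rows appear; 2 have NULL course.

SQL:
SELECT a.student, b.title AS course
FROM enrollments a
LEFT JOIN courses b ON a.course_id = b.id

Result:
student | course     
--------+------------
Chris   | Programming
Carol   | NULL       
Julia   | Programming
Rosa    | Economics  
George  | Chemistry  
Wendy   | Economics  
Aaron   | NULL       
Victor  | Chemistry  


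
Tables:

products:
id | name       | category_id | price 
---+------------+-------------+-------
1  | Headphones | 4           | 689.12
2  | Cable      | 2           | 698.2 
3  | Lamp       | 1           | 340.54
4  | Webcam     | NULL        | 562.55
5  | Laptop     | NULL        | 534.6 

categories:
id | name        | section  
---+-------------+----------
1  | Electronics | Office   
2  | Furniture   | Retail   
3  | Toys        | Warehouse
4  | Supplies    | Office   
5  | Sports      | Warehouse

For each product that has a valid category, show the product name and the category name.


INNER JOIN keeps only products rows whose category_id matches an id in categories. Walk through each product:
  - product 1 (Headphones): category_id=4 -> matches Supplies
  - product 2 (Cable): category_id=2 -> matches Furniture
  - product 3 (Lamp): category_id=1 -> matches Electronics
  - product 4 (Webcam): category_id=NULL, no match -> dropped
  - product 5 (Laptop): category_id=NULL, no match -> dropped
So 2 of 5 rows are dropped.

SQL:
SELECT a.name, b.name AS category
FROM products a
INNER JOIN categories b ON a.category_id = b.id

Result:
name       | category   
-----------+------------
Headphones | Supplies   
Cable      | Furniture  
Lamp       | Electronics


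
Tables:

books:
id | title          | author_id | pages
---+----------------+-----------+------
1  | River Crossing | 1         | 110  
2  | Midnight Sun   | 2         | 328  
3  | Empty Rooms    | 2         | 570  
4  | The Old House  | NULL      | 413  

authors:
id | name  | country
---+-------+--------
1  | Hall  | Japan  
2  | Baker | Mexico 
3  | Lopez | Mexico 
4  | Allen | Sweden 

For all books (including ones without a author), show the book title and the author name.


LEFT JOIN keeps every row from books (the left table); where author_id has no match in authors, the author columns become NULL. Walk through each book:
  - book 1 (River Crossing): author_id=1 -> matches Hall
  - book 2 (Midnight Sun): author_id=2 -> matches Baker
  - book 3 (Empty Rooms): author_id=2 -> matches Baker
  - book 4 (The Old House): author_id=NULL, no match -> kept with NULL
All 4 rows appear; 1 has NULL author.

SQL:
SELECT a.title, b.name AS author
FROM books a
LEFT JOIN authors b ON a.author_id = b.id

Result:
title          | author
---------------+-------
River Crossing | Hall  
Midnight Sun   | Baker 
Empty Rooms    | Baker 
The Old House  | NULL  


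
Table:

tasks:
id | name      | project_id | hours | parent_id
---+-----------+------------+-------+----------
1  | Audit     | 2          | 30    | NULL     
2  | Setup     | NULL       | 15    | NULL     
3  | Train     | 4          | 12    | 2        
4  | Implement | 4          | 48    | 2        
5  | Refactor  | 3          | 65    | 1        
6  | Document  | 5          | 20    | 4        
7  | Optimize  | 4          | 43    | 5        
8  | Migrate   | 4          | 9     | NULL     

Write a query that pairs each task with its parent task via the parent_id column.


This is a self-join: tasks is joined to a second copy of itself, matching each row's parent_id to another row's id. Use LEFT JOIN so rows with parent_id=NULL are kept.
  - task 1 (Audit): parent_id=NULL -> NULL
  - task 2 (Setup): parent_id=NULL -> NULL
  - task 3 (Train): parent_id=2 -> Setup
  - task 4 (Implement): parent_id=2 -> Setup
  - task 5 (Refactor): parent_id=1 -> Audit
  - task 6 (Document): parent_id=4 -> Implement
  - task 7 (Optimize): parent_id=5 -> Refactor
  - task 8 (Migrate): parent_id=NULL -> NULL

SQL:
SELECT a.name AS item, b.name AS parent
FROM tasks a
LEFT JOIN tasks b ON a.parent_id = b.id

Result:
item      | parent   
----------+----------
Audit     | NULL     
Setup     | NULL     
Train     | Setup    
Implement | Setup    
Refactor  | Audit    
Document  | Implement
Optimize  | Refactor 
Migrate   | NULL     


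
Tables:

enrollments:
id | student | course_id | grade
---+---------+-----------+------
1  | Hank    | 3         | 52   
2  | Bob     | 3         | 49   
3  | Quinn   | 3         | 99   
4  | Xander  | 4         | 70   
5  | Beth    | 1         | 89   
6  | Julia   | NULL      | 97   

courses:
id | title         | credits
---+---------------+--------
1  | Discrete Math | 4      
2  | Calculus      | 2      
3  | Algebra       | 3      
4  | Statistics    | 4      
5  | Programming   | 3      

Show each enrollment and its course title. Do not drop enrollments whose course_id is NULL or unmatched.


LEFT JOIN keeps every row from enrollments (the left table); where course_id has no match in courses, the course columns become NULL. Walk through each enrollment:
  - enrollment 1 (Hank): course_id=3 -> matches Algebra
  - enrollment 2 (Bob): course_id=3 -> matches Algebra
  - enrollment 3 (Quinn): course_id=3 -> matches Algebra
  - enrollment 4 (Xander): course_id=4 -> matches Statistics
  - enrollment 5 (Beth): course_id=1 -> matches Discrete Math
  - enrollment 6 (Julia): course_id=NULL, no match -> kept with NULL
All 6 rows appear; 1 has NULL course.

SQL:
SELECT a.student, b.title AS course
FROM enrollments a
LEFT JOIN courses b ON a.course_id = b.id

Result:
student | course       
--------+--------------
Hank    | Algebra      
Bob     | Algebra      
Quinn   | Algebra      
Xander  | Statistics   
Beth    | Discrete Math
Julia   | NULL         


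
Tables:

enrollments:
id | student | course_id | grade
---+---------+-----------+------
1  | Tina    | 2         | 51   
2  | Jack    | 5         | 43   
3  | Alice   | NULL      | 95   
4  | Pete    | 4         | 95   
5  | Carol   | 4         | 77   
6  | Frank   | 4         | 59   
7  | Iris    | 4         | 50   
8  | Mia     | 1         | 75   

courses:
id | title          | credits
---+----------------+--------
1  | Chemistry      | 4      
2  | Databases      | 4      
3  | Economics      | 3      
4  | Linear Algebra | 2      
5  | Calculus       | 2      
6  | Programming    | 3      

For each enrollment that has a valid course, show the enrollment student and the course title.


INNER JOIN keeps only enrollments rows whose course_id matches an id in courses. Walk through each enrollment:
  - enrollment 1 (Tina): course_id=2 -> matches Databases
  - enrollment 2 (Jack): course_id=5 -> matches Calculus
  - enrollment 3 (Alice): course_id=NULL, no match -> dropped
  - enrollment 4 (Pete): course_id=4 -> matches Linear Algebra
  - enrollment 5 (Carol): course_id=4 -> matches Linear Algebra
  - enrollment 6 (Frank): course_id=4 -> matches Linear Algebra
  - enrollment 7 (Iris): course_id=4 -> matches Linear Algebra
  - enrollment 8 (Mia): course_id=1 -> matches Chemistry
So 1 of 8 rows is dropped.

SQL:
SELECT a.student, b.title AS course
FROM enrollments a
INNER JOIN courses b ON a.course_id = b.id

Result:
student | course        
--------+---------------
Tina    | Databases     
Jack    | Calculus      
Pete    | Linear Algebra
Carol   | Linear Algebra
Frank   | Linear Algebra
Iris    | Linear Algebra
Mia     | Chemistry     


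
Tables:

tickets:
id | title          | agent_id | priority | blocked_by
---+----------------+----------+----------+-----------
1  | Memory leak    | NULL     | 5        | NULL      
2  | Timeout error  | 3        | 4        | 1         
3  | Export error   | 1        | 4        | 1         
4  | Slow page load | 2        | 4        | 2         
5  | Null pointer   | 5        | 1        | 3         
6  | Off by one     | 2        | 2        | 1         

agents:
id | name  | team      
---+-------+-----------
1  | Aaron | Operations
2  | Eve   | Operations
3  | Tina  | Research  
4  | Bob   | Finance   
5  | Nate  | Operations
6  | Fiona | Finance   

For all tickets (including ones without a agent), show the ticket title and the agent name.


LEFT JOIN keeps every row from tickets (the left table); where agent_id has no match in agents, the agent columns become NULL. Walk through each ticket:
  - ticket 1 (Memory leak): agent_id=NULL, no match -> kept with NULL
  - ticket 2 (Timeout error): agent_id=3 -> matches Tina
  - ticket 3 (Export error): agent_id=1 -> matches Aaron
  - ticket 4 (Slow page load): agent_id=2 -> matches Eve
  - ticket 5 (Null pointer): agent_id=5 -> matches Nate
  - ticket 6 (Off by one): agent_id=2 -> matches Eve
All 6 rows appear; 1 has NULL agent.

SQL:
SELECT a.title, b.name AS agent
FROM tickets a
LEFT JOIN agents b ON a.agent_id = b.id

Result:
title          | agent
---------------+------
Memory leak    | NULL 
Timeout error  | Tina 
Export error   | Aaron
Slow page load | Eve  
Null pointer   | Nate 
Off by one     | Eve  


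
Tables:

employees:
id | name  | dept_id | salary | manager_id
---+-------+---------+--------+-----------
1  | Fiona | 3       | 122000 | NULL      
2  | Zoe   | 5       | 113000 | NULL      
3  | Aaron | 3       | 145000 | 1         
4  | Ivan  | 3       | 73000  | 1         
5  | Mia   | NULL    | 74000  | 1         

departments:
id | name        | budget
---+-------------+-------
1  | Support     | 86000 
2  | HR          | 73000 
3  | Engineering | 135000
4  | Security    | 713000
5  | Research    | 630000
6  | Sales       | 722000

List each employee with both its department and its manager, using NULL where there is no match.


Two LEFT JOINs from the same base table employees: one to departments via dept_id, one to employees itself via manager_id. Both are LEFT so every employee is preserved.
Match against departments:
  - employee 1 (Fiona): dept_id=3 -> matches Engineering
  - employee 2 (Zoe): dept_id=5 -> matches Research
  - employee 3 (Aaron): dept_id=3 -> matches Engineering
  - employee 4 (Ivan): dept_id=3 -> matches Engineering
  - employee 5 (Mia): dept_id=NULL, no match -> kept with NULL
Match against employees (self):
  - employee 1 (Fiona): manager_id=NULL -> NULL
  - employee 2 (Zoe): manager_id=NULL -> NULL
  - employee 3 (Aaron): manager_id=1 -> Fiona
  - employee 4 (Ivan): manager_id=1 -> Fiona
  - employee 5 (Mia): manager_id=1 -> Fiona

SQL:
SELECT a.name, b.name AS department, c.name AS manager
FROM employees a
LEFT JOIN departments b ON a.dept_id = b.id
LEFT JOIN employees c ON a.manager_id = c.id

Result:
name  | department  | manager
------+-------------+--------
Fiona | Engineering | NULL   
Zoe   | Research    | NULL   
Aaron | Engineering | Fiona  
Ivan  | Engineering | Fiona  
Mia   | NULL        | Fiona  


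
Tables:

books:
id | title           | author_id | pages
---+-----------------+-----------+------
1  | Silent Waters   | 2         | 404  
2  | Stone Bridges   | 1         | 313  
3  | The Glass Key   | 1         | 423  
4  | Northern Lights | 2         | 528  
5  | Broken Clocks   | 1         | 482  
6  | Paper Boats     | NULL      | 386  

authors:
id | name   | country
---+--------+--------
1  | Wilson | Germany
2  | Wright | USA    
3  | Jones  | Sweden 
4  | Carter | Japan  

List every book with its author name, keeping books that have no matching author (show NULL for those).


LEFT JOIN keeps every row from books (the left table); where author_id has no match in authors, the author columns become NULL. Walk through each book:
  - book 1 (Silent Waters): author_id=2 -> matches Wright
  - book 2 (Stone Bridges): author_id=1 -> matches Wilson
  - book 3 (The Glass Key): author_id=1 -> matches Wilson
  - book 4 (Northern Lights): author_id=2 -> matches Wright
  - book 5 (Broken Clocks): author_id=1 -> matches Wilson
  - book 6 (Paper Boats): author_id=NULL, no match -> kept with NULL
All 6 rows appear; 1 has NULL author.

SQL:
SELECT a.title, b.name AS author
FROM books a
LEFT JOIN authors b ON a.author_id = b.id

Result:
title           | author
----------------+-------
Silent Waters   | Wright
Stone Bridges   | Wilson
The Glass Key   | Wilson
Northern Lights | Wright
Broken Clocks   | Wilson
Paper Boats     | NULL  
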